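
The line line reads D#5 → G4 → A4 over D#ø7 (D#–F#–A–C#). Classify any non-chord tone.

The harmony at that moment is D# half-diminished seventh chord (D#, F#, A, C#); G4 is not a chord tone.
It is approached by leap down from D#5 and left by step up to A4.
Leap in, step out — an appoggiatura.

G4 is an appoggiatura.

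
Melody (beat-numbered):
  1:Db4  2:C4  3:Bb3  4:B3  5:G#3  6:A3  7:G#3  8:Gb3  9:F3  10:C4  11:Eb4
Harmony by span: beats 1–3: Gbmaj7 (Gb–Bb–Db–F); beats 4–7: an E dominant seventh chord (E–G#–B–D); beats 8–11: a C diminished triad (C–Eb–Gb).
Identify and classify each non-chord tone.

C4 (beat 2) — passing tone; A3 (beat 6) — neighbor tone; F3 (beat 9) — escape tone.

The harmony at that moment is Gb major seventh chord (Gb, Bb, Db, F); C4 is not a chord tone.
It is approached by step down from Db4 and left by step down to Bb3.
Step in, step out in the same direction — a passing tone.
The harmony at that moment is E dominant seventh chord (E, G#, B, D); A3 is not a chord tone.
It is approached by step up from G#3 and left by step down to G#3.
Step away and step back to the same note — a neighbor tone (upper neighbor).
The harmony at that moment is C diminished triad (C, Eb, Gb); F3 is not a chord tone.
It is approached by step down from Gb3 and left by leap up to C4.
Step in, leap out — an escape tone.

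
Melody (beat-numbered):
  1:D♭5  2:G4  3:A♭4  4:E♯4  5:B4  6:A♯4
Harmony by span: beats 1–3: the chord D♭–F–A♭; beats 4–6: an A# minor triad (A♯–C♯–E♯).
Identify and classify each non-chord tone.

The harmony at that moment is D♭ major triad (D♭, F, A♭); G4 is not a chord tone.
It is approached by leap down from D♭5 and left by step up to A♭4.
Leap in, step out — an appoggiatura.
The harmony at that moment is A♯ minor triad (A♯, C♯, E♯); B4 is not a chord tone.
It is approached by leap up from E♯4 and left by step down to A♯4.
Leap in, step out — an appoggiatura.

G4 (beat 2) — appoggiatura; B4 (beat 5) — appoggiatura.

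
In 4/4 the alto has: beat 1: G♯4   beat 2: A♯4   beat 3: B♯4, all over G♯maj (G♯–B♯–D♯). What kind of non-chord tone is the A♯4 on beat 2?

The harmony at that moment is G♯ major triad (G♯, B♯, D♯); A♯4 is not a chord tone.
It is approached by step up from G♯4 and left by step up to B♯4.
Step in, step out in the same direction — a passing tone.

Passing tone.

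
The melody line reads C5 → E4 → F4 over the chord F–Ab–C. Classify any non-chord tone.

The harmony at that moment is F minor triad (F, Ab, C); E4 is not a chord tone.
It is approached by leap down from C5 and left by step up to F4.
Leap in, step out — an appoggiatura.

E4 is an appoggiatura.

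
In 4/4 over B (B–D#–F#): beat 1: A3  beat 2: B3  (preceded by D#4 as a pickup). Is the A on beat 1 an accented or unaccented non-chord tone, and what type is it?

Accented appoggiatura.

The harmony at that moment is B major triad (B, D#, F#); A3 is not a chord tone.
It is approached by leap down from D#4 and left by step up to B3.
Leap in, step out — an appoggiatura.
It falls on the downbeat, so it is accented.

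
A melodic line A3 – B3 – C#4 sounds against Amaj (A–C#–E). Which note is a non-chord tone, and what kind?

The harmony at that moment is A major triad (A, C#, E); B3 is not a chord tone.
It is approached by step up from A3 and left by step up to C#4.
Step in, step out in the same direction — a passing tone.

B3 is a passing tone.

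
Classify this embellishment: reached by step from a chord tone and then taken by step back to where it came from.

Approach: by step. Departure: by step in the opposite direction, back to the starting pitch.
Stepwise on both sides but reversing to return to the same chord tone — a neighbor tone. (Had it continued onward in the same direction it would be a passing tone instead.)

Neighbor tone.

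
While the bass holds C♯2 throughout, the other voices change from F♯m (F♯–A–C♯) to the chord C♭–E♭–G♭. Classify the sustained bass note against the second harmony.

Pedal tone (pedal point).

The harmony at that moment is C♭ major triad (C♭, E♭, G♭); C♯2 is not a chord tone.
It is held over (the same pitch as the preceding C♯2) and then sustained as the same pitch into the next harmony.
Sustained through a change of harmony — a pedal tone.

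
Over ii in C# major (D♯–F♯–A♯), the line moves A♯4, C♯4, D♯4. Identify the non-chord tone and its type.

The harmony at that moment is D♯ minor triad (D♯, F♯, A♯); C♯4 is not a chord tone.
It is approached by leap down from A♯4 and left by step up to D♯4.
Leap in, step out — an appoggiatura.

C♯4 is an appoggiatura.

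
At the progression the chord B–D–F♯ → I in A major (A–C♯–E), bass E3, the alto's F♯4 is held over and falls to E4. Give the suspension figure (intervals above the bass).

9–8 suspension.

At the second chord the bass is E3. The suspended F♯4 lies a ninth above the bass; after resolving down by step to E4, the interval above the bass becomes an octave.
Suspension figures are named by those two intervals: 9–8.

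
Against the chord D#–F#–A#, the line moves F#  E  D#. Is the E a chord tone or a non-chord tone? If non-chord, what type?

Non-chord tone — a passing tone.

The harmony at that moment is D# minor triad (D#, F#, A#); E is not a chord tone.
It is approached by step down from F# and left by step down to D#.
Step in, step out in the same direction — a passing tone.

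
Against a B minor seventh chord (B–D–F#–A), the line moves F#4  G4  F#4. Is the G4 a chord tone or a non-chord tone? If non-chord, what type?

The harmony at that moment is B minor seventh chord (B, D, F#, A); G4 is not a chord tone.
It is approached by step up from F#4 and left by step down to F#4.
Step away and step back to the same note — a neighbor tone (upper neighbor).

Non-chord tone — a neighbor tone.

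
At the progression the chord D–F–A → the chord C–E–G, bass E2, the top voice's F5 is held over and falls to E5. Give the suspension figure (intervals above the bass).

9–8 suspension.

At the second chord the bass is E2. The suspended F5 lies a ninth above the bass; after resolving down by step to E5, the interval above the bass becomes an octave.
Suspension figures are named by those two intervals: 9–8.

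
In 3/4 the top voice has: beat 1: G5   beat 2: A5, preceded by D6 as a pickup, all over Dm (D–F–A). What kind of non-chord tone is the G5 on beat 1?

Appoggiatura.

The harmony at that moment is D minor triad (D, F, A); G5 is not a chord tone.
It is approached by leap down from D6 and left by step up to A5.
Leap in, step out, metrically accented — an appoggiatura.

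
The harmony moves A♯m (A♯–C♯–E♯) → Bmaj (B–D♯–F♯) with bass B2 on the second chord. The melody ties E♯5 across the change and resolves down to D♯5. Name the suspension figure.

4–3 suspension.

At the second chord the bass is B2. The suspended E♯5 lies a fourth above the bass; after resolving down by step to D♯5, the interval above the bass becomes a third.
Suspension figures are named by those two intervals: 4–3.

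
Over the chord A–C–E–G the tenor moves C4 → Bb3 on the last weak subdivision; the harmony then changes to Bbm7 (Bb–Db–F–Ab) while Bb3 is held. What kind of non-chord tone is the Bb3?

The harmony at that moment is A minor seventh chord (A, C, E, G); Bb3 is not a chord tone.
It is approached by step down from C4 and then sustained as the same pitch into the next harmony.
Arriving early and becoming a chord tone when the harmony changes — an anticipation.

Bb3 is an anticipation.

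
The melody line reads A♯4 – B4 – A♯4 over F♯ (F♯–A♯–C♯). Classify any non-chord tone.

B4 is a neighbor tone.

The harmony at that moment is F♯ major triad (F♯, A♯, C♯); B4 is not a chord tone.
It is approached by step up from A♯4 and left by step down to A♯4.
Step away and step back to the same note — a neighbor tone (upper neighbor).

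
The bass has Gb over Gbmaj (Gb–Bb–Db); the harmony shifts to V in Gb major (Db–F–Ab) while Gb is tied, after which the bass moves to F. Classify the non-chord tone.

The harmony at that moment is Db major triad (Db, F, Ab); Gb is not a chord tone.
It is held over (the same pitch as the preceding Gb) and left by step down to F.
Held over from the previous chord and resolving down by step — a suspension.

Gb is a suspension.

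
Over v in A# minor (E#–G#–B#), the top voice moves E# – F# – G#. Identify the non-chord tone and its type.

The harmony at that moment is E# minor triad (E#, G#, B#); F# is not a chord tone.
It is approached by step up from E# and left by step up to G#.
Step in, step out in the same direction — a passing tone.

F# is a passing tone.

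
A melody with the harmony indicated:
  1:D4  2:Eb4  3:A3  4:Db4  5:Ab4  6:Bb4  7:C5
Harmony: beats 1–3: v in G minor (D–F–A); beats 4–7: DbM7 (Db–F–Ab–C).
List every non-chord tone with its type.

The harmony at that moment is D minor triad (D, F, A); Eb4 is not a chord tone.
It is approached by step up from D4 and left by leap down to A3.
Step in, leap out — an escape tone.
The harmony at that moment is Db major seventh chord (Db, F, Ab, C); Bb4 is not a chord tone.
It is approached by step up from Ab4 and left by step up to C5.
Step in, step out in the same direction — a passing tone.

Eb4 (beat 2) — escape tone; Bb4 (beat 6) — passing tone.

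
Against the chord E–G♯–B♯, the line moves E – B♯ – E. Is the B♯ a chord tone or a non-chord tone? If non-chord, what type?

Chord tone (the fifth of E augmented triad).

E augmented triad contains E, G♯, B♯; B♯ is the fifth, so it is a chord tone.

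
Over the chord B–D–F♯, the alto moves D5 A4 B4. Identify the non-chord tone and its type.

A4 is an appoggiatura.

The harmony at that moment is B minor triad (B, D, F♯); A4 is not a chord tone.
It is approached by leap down from D5 and left by step up to B4.
Leap in, step out — an appoggiatura.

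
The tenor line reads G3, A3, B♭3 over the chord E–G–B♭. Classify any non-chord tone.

A3 is a passing tone.

The harmony at that moment is E diminished triad (E, G, B♭); A3 is not a chord tone.
It is approached by step up from G3 and left by step up to B♭3.
Step in, step out in the same direction — a passing tone.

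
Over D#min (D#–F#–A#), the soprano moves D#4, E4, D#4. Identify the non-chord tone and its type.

The harmony at that moment is D# minor triad (D#, F#, A#); E4 is not a chord tone.
It is approached by step up from D#4 and left by step down to D#4.
Step away and step back to the same note — a neighbor tone (upper neighbor).

E4 is a neighbor tone.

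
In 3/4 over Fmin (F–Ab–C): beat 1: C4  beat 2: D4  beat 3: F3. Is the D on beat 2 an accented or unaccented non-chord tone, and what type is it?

The harmony at that moment is F minor triad (F, Ab, C); D4 is not a chord tone.
It is approached by step up from C4 and left by leap down to F3.
Step in, leap out — an escape tone.
It falls on a weak beat, so it is unaccented.

Unaccented escape tone.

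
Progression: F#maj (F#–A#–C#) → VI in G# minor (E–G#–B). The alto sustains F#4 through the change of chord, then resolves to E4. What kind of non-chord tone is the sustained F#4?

F#4 is a suspension.

The harmony at that moment is E major triad (E, G#, B); F#4 is not a chord tone.
It is held over (the same pitch as the preceding F#4) and left by step down to E4.
Held over from the previous chord and resolving down by step — a suspension.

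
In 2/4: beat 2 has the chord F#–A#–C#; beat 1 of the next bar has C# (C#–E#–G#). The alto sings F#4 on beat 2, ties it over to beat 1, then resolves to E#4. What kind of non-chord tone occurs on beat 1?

The harmony at that moment is C# major triad (C#, E#, G#); F#4 is not a chord tone.
It is held over (the same pitch as the preceding F#4) and left by step down to E#4.
Held over from the previous chord and resolving down by step — a suspension.

Suspension.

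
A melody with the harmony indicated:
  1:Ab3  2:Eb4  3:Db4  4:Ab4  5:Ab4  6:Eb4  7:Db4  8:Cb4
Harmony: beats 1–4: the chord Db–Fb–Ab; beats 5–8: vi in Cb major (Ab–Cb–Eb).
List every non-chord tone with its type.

Eb4 (beat 2) — appoggiatura; Db4 (beat 7) — passing tone.

The harmony at that moment is Db minor triad (Db, Fb, Ab); Eb4 is not a chord tone.
It is approached by leap up from Ab3 and left by step down to Db4.
Leap in, step out — an appoggiatura.
The harmony at that moment is Ab minor triad (Ab, Cb, Eb); Db4 is not a chord tone.
It is approached by step down from Eb4 and left by step down to Cb4.
Step in, step out in the same direction — a passing tone.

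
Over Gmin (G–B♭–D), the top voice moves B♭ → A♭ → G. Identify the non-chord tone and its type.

The harmony at that moment is G minor triad (G, B♭, D); A♭ is not a chord tone.
It is approached by step down from B♭ and left by step down to G.
Step in, step out in the same direction — a passing tone.

A♭ is a passing tone.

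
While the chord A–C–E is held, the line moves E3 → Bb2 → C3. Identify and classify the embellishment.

The harmony at that moment is A minor triad (A, C, E); Bb2 is not a chord tone.
It is approached by leap down from E3 and left by step up to C3.
Leap in, step out — an appoggiatura.

Bb2 is an appoggiatura.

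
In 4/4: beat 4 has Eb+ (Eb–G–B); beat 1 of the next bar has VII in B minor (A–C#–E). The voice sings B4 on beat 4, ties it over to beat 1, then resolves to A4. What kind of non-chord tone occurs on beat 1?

Suspension.

The harmony at that moment is A major triad (A, C#, E); B4 is not a chord tone.
It is held over (the same pitch as the preceding B4) and left by step down to A4.
Held over from the previous chord and resolving down by step — a suspension.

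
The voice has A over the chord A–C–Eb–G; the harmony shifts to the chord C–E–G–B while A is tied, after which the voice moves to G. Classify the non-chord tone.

The harmony at that moment is C major seventh chord (C, E, G, B); A is not a chord tone.
It is held over (the same pitch as the preceding A) and left by step down to G.
Held over from the previous chord and resolving down by step — a suspension.

A is a suspension.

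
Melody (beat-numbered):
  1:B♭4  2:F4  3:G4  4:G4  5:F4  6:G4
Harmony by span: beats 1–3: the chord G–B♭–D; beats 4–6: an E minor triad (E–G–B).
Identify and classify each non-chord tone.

The harmony at that moment is G minor triad (G, B♭, D); F4 is not a chord tone.
It is approached by leap down from B♭4 and left by step up to G4.
Leap in, step out — an appoggiatura.
The harmony at that moment is E minor triad (E, G, B); F4 is not a chord tone.
It is approached by step down from G4 and left by step up to G4.
Step away and step back to the same note — a neighbor tone (lower neighbor).

F4 (beat 2) — appoggiatura; F4 (beat 5) — neighbor tone.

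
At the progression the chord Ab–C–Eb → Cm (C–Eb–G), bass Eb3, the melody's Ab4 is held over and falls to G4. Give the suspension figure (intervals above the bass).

4–3 suspension.

At the second chord the bass is Eb3. The suspended Ab4 lies a fourth above the bass; after resolving down by step to G4, the interval above the bass becomes a third.
Suspension figures are named by those two intervals: 4–3.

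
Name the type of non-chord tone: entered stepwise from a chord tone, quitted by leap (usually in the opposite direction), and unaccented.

Escape tone.

Approach: by step. Departure: by leap. Metric position: weak.
Step in, leap out, from a weak position — an escape tone (échappée). (It is the mirror image of the appoggiatura, which leaps in and steps out on a strong beat.)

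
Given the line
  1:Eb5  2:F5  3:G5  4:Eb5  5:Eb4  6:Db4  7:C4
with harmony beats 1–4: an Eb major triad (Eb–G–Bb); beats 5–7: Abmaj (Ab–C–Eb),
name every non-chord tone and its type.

The harmony at that moment is Eb major triad (Eb, G, Bb); F5 is not a chord tone.
It is approached by step up from Eb5 and left by step up to G5.
Step in, step out in the same direction — a passing tone.
The harmony at that moment is Ab major triad (Ab, C, Eb); Db4 is not a chord tone.
It is approached by step down from Eb4 and left by step down to C4.
Step in, step out in the same direction — a passing tone.

F5 (beat 2) — passing tone; Db4 (beat 6) — passing tone.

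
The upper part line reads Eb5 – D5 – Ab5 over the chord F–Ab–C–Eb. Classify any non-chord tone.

D5 is an escape tone.

The harmony at that moment is F minor seventh chord (F, Ab, C, Eb); D5 is not a chord tone.
It is approached by step down from Eb5 and left by leap up to Ab5.
Step in, leap out — an escape tone.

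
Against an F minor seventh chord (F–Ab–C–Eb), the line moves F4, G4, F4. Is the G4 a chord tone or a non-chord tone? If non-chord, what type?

Non-chord tone — a neighbor tone.

The harmony at that moment is F minor seventh chord (F, Ab, C, Eb); G4 is not a chord tone.
It is approached by step up from F4 and left by step down to F4.
Step away and step back to the same note — a neighbor tone (upper neighbor).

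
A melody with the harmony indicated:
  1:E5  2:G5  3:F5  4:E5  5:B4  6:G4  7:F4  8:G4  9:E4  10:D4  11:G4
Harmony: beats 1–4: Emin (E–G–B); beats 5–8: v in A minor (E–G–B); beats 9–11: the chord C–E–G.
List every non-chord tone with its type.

F5 (beat 3) — passing tone; F4 (beat 7) — neighbor tone; D4 (beat 10) — escape tone.

The harmony at that moment is E minor triad (E, G, B); F5 is not a chord tone.
It is approached by step down from G5 and left by step down to E5.
Step in, step out in the same direction — a passing tone.
The harmony at that moment is E minor triad (E, G, B); F4 is not a chord tone.
It is approached by step down from G4 and left by step up to G4.
Step away and step back to the same note — a neighbor tone (lower neighbor).
The harmony at that moment is C major triad (C, E, G); D4 is not a chord tone.
It is approached by step down from E4 and left by leap up to G4.
Step in, leap out — an escape tone.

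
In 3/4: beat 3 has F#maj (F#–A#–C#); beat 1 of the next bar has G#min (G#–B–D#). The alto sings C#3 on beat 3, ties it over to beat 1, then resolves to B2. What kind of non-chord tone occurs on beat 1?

The harmony at that moment is G# minor triad (G#, B, D#); C#3 is not a chord tone.
It is held over (the same pitch as the preceding C#3) and left by step down to B2.
Held over from the previous chord and resolving down by step — a suspension.

Suspension.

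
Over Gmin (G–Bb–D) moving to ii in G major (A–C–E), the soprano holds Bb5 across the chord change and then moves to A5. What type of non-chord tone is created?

The harmony at that moment is A minor triad (A, C, E); Bb5 is not a chord tone.
It is held over (the same pitch as the preceding Bb5) and left by step down to A5.
Held over from the previous chord and resolving down by step — a suspension.

Bb5 is a suspension.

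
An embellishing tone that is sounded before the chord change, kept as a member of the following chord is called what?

Anticipation.

Approach: ahead of the chord change (typically by step), so it is dissonant against the current harmony. Departure: none — the same pitch is restated or held and is a chord tone of the new harmony.
Dissonant first, consonant once the harmony catches up: the note simply arrives early — an anticipation. (The reverse timing, consonant first and dissonant after the change, would be a suspension or retardation.)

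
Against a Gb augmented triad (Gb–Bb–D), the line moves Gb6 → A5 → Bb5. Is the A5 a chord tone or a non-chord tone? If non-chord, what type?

Non-chord tone — an appoggiatura.

The harmony at that moment is Gb augmented triad (Gb, Bb, D); A5 is not a chord tone.
It is approached by leap down from Gb6 and left by step up to Bb5.
Leap in, step out — an appoggiatura.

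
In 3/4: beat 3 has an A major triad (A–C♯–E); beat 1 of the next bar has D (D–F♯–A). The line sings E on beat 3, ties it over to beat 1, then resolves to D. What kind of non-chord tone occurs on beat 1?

The harmony at that moment is D major triad (D, F♯, A); E is not a chord tone.
It is held over (the same pitch as the preceding E) and left by step down to D.
Held over from the previous chord and resolving down by step — a suspension.

Suspension.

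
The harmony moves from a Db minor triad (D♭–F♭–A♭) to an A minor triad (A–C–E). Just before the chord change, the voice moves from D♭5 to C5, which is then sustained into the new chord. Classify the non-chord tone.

C5 is an anticipation.

The harmony at that moment is D♭ minor triad (D♭, F♭, A♭); C5 is not a chord tone.
It is approached by step down from D♭5 and then sustained as the same pitch into the next harmony.
Arriving early and becoming a chord tone when the harmony changes — an anticipation.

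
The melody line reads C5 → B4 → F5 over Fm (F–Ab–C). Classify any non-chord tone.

B4 is an escape tone.

The harmony at that moment is F minor triad (F, Ab, C); B4 is not a chord tone.
It is approached by step down from C5 and left by leap up to F5.
Step in, leap out — an escape tone.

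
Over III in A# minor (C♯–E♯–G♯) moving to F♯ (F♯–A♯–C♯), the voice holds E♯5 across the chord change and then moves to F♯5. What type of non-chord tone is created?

E♯5 is a retardation.

The harmony at that moment is F♯ major triad (F♯, A♯, C♯); E♯5 is not a chord tone.
It is held over (the same pitch as the preceding E♯5) and left by step up to F♯5.
Held over from the previous chord and resolving up by step — a retardation.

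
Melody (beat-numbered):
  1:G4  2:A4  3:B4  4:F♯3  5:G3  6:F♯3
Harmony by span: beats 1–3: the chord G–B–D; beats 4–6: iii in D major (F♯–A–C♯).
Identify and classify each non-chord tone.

A4 (beat 2) — passing tone; G3 (beat 5) — neighbor tone.

The harmony at that moment is G major triad (G, B, D); A4 is not a chord tone.
It is approached by step up from G4 and left by step up to B4.
Step in, step out in the same direction — a passing tone.
The harmony at that moment is F♯ minor triad (F♯, A, C♯); G3 is not a chord tone.
It is approached by step up from F♯3 and left by step down to F♯3.
Step away and step back to the same note — a neighbor tone (upper neighbor).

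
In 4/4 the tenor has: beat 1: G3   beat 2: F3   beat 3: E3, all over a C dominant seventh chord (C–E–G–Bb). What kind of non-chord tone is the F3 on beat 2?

Passing tone.

The harmony at that moment is C dominant seventh chord (C, E, G, Bb); F3 is not a chord tone.
It is approached by step down from G3 and left by step down to E3.
Step in, step out in the same direction — a passing tone.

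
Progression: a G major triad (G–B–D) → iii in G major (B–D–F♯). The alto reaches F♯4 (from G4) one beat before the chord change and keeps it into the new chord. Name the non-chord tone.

The harmony at that moment is G major triad (G, B, D); F♯4 is not a chord tone.
It is approached by step down from G4 and then sustained as the same pitch into the next harmony.
Arriving early and becoming a chord tone when the harmony changes — an anticipation.

F♯4 is an anticipation.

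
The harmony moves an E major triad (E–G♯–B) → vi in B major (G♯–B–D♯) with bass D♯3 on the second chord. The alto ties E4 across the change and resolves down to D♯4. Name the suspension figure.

At the second chord the bass is D♯3. The suspended E4 lies a ninth above the bass; after resolving down by step to D♯4, the interval above the bass becomes an octave.
Suspension figures are named by those two intervals: 9–8.

9–8 suspension.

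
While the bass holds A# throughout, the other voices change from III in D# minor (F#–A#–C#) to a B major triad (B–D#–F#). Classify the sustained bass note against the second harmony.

Pedal tone (pedal point).

The harmony at that moment is B major triad (B, D#, F#); A# is not a chord tone.
It is held over (the same pitch as the preceding A#) and then sustained as the same pitch into the next harmony.
Sustained through a change of harmony — a pedal tone.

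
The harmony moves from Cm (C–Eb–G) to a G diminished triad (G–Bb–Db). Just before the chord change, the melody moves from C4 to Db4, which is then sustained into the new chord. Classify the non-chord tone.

The harmony at that moment is C minor triad (C, Eb, G); Db4 is not a chord tone.
It is approached by step up from C4 and then sustained as the same pitch into the next harmony.
Arriving early and becoming a chord tone when the harmony changes — an anticipation.

Db4 is an anticipation.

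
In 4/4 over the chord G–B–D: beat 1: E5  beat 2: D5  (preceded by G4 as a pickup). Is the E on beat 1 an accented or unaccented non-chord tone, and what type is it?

The harmony at that moment is G major triad (G, B, D); E5 is not a chord tone.
It is approached by leap up from G4 and left by step down to D5.
Leap in, step out — an appoggiatura.
It falls on the downbeat, so it is accented.

Accented appoggiatura.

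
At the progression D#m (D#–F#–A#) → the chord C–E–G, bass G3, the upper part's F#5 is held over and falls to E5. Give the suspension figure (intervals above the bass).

At the second chord the bass is G3. The suspended F#5 lies a seventh above the bass; after resolving down by step to E5, the interval above the bass becomes a sixth.
Suspension figures are named by those two intervals: 7–6.

7–6 suspension.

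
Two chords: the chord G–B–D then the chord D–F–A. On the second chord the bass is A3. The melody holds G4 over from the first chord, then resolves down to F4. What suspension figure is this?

7–6 suspension.

At the second chord the bass is A3. The suspended G4 lies a seventh above the bass; after resolving down by step to F4, the interval above the bass becomes a sixth.
Suspension figures are named by those two intervals: 7–6.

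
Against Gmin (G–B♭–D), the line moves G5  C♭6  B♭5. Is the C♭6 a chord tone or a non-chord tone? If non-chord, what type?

The harmony at that moment is G minor triad (G, B♭, D); C♭6 is not a chord tone.
It is approached by leap up from G5 and left by step down to B♭5.
Leap in, step out — an appoggiatura.

Non-chord tone — an appoggiatura.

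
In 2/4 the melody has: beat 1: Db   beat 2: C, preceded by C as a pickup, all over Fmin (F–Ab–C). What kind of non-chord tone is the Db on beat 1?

Upper neighbor tone.

The harmony at that moment is F minor triad (F, Ab, C); Db is not a chord tone.
It is approached by step up from C and left by step down to C.
Step away and step back to the same note — a neighbor tone (upper neighbor).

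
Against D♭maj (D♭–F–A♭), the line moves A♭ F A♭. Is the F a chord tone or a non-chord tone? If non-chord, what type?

Chord tone (the third of Db major triad).

Db major triad contains D♭, F, A♭; F is the third, so it is a chord tone.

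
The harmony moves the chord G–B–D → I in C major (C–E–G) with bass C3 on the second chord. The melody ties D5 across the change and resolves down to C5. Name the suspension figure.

9–8 suspension.

At the second chord the bass is C3. The suspended D5 lies a ninth above the bass; after resolving down by step to C5, the interval above the bass becomes an octave.
Suspension figures are named by those two intervals: 9–8.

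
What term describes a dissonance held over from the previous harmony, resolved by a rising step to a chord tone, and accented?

Retardation.

Approach: by preparation — the pitch is first a chord tone, then held (tied or repeated) while the harmony changes under it. Departure: up by step. Metric position: strong.
A prepared dissonance that resolves upward by step — a retardation. (The same figure resolving downward would be a suspension.)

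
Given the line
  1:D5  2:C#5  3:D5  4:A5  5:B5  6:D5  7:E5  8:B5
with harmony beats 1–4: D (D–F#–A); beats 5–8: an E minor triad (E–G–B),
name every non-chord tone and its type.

C#5 (beat 2) — neighbor tone; D5 (beat 6) — appoggiatura.

The harmony at that moment is D major triad (D, F#, A); C#5 is not a chord tone.
It is approached by step down from D5 and left by step up to D5.
Step away and step back to the same note — a neighbor tone (lower neighbor).
The harmony at that moment is E minor triad (E, G, B); D5 is not a chord tone.
It is approached by leap down from B5 and left by step up to E5.
Leap in, step out — an appoggiatura.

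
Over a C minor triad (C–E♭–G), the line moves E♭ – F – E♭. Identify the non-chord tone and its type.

The harmony at that moment is C minor triad (C, E♭, G); F is not a chord tone.
It is approached by step up from E♭ and left by step down to E♭.
Step away and step back to the same note — a neighbor tone (upper neighbor).

F is a neighbor tone.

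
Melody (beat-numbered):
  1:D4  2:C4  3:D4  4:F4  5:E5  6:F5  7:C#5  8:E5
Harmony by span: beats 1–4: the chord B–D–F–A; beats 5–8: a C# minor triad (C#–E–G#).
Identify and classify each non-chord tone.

The harmony at that moment is B half-diminished seventh chord (B, D, F, A); C4 is not a chord tone.
It is approached by step down from D4 and left by step up to D4.
Step away and step back to the same note — a neighbor tone (lower neighbor).
The harmony at that moment is C# minor triad (C#, E, G#); F5 is not a chord tone.
It is approached by step up from E5 and left by leap down to C#5.
Step in, leap out — an escape tone.

C4 (beat 2) — neighbor tone; F5 (beat 6) — escape tone.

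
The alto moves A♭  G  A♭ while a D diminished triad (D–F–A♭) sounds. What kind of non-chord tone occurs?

The harmony at that moment is D diminished triad (D, F, A♭); G is not a chord tone.
It is approached by step down from A♭ and left by step up to A♭.
Step away and step back to the same note — a neighbor tone (lower neighbor).

G is a neighbor tone.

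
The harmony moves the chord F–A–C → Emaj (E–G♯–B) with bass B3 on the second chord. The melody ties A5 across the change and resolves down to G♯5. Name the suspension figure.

At the second chord the bass is B3. The suspended A5 lies a seventh above the bass; after resolving down by step to G♯5, the interval above the bass becomes a sixth.
Suspension figures are named by those two intervals: 7–6.

7–6 suspension.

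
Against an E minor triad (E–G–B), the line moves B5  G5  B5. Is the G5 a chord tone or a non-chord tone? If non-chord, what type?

E minor triad contains E, G, B; G is the third, so it is a chord tone.

Chord tone (the third of E minor triad).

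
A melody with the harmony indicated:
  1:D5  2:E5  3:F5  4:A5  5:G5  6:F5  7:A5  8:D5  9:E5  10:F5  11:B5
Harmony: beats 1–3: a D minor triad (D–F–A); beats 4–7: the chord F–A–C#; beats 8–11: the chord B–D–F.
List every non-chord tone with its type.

The harmony at that moment is D minor triad (D, F, A); E5 is not a chord tone.
It is approached by step up from D5 and left by step up to F5.
Step in, step out in the same direction — a passing tone.
The harmony at that moment is F augmented triad (F, A, C#); G5 is not a chord tone.
It is approached by step down from A5 and left by step down to F5.
Step in, step out in the same direction — a passing tone.
The harmony at that moment is B diminished triad (B, D, F); E5 is not a chord tone.
It is approached by step up from D5 and left by step up to F5.
Step in, step out in the same direction — a passing tone.

E5 (beat 2) — passing tone; G5 (beat 5) — passing tone; E5 (beat 9) — passing tone.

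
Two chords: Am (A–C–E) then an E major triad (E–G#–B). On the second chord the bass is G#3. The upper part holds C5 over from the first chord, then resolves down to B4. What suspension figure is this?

4–3 suspension.

At the second chord the bass is G#3. The suspended C5 lies a fourth above the bass; after resolving down by step to B4, the interval above the bass becomes a third.
Suspension figures are named by those two intervals: 4–3.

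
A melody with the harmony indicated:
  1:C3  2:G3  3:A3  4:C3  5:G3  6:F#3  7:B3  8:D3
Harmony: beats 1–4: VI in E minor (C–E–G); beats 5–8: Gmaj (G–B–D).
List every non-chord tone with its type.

A3 (beat 3) — escape tone; F#3 (beat 6) — escape tone.

The harmony at that moment is C major triad (C, E, G); A3 is not a chord tone.
It is approached by step up from G3 and left by leap down to C3.
Step in, leap out — an escape tone.
The harmony at that moment is G major triad (G, B, D); F#3 is not a chord tone.
It is approached by step down from G3 and left by leap up to B3.
Step in, leap out — an escape tone.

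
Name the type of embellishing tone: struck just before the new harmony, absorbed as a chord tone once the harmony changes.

Anticipation.

Approach: ahead of the chord change (typically by step), so it is dissonant against the current harmony. Departure: none — the same pitch is restated or held and is a chord tone of the new harmony.
Dissonant first, consonant once the harmony catches up: the note simply arrives early — an anticipation. (The reverse timing, consonant first and dissonant after the change, would be a suspension or retardation.)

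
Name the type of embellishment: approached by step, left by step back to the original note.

Approach: by step. Departure: by step in the opposite direction, back to the starting pitch.
Stepwise on both sides but reversing to return to the same chord tone — a neighbor tone. (Had it continued onward in the same direction it would be a passing tone instead.)

Neighbor tone.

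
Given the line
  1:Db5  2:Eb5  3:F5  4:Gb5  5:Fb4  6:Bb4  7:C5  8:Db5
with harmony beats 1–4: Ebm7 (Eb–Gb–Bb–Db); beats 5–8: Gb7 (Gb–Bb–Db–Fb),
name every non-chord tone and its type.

F5 (beat 3) — passing tone; C5 (beat 7) — passing tone.

The harmony at that moment is Eb minor seventh chord (Eb, Gb, Bb, Db); F5 is not a chord tone.
It is approached by step up from Eb5 and left by step up to Gb5.
Step in, step out in the same direction — a passing tone.
The harmony at that moment is Gb dominant seventh chord (Gb, Bb, Db, Fb); C5 is not a chord tone.
It is approached by step up from Bb4 and left by step up to Db5.
Step in, step out in the same direction — a passing tone.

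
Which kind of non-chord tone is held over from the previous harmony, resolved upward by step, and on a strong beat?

Retardation.

Approach: by preparation — the pitch is first a chord tone, then held (tied or repeated) while the harmony changes under it. Departure: up by step. Metric position: strong.
A prepared dissonance that resolves upward by step — a retardation. (The same figure resolving downward would be a suspension.)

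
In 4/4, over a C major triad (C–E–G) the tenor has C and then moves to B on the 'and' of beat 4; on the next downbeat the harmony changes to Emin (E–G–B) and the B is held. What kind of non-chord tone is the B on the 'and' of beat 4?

Anticipation.

The harmony at that moment is C major triad (C, E, G); B is not a chord tone.
It is approached by step down from C and then sustained as the same pitch into the next harmony.
Arriving early and becoming a chord tone when the harmony changes — an anticipation.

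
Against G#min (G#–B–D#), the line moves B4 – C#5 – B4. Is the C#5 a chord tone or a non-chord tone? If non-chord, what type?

The harmony at that moment is G# minor triad (G#, B, D#); C#5 is not a chord tone.
It is approached by step up from B4 and left by step down to B4.
Step away and step back to the same note — a neighbor tone (upper neighbor).

Non-chord tone — a neighbor tone.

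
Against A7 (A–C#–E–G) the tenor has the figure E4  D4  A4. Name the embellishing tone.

The harmony at that moment is A dominant seventh chord (A, C#, E, G); D4 is not a chord tone.
It is approached by step down from E4 and left by leap up to A4.
Step in, leap out — an escape tone.

D4 is an escape tone.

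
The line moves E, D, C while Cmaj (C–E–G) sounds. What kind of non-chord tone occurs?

D is a passing tone.

The harmony at that moment is C major triad (C, E, G); D is not a chord tone.
It is approached by step down from E and left by step down to C.
Step in, step out in the same direction — a passing tone.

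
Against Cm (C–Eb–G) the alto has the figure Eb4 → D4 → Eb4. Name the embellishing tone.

D4 is a neighbor tone.

The harmony at that moment is C minor triad (C, Eb, G); D4 is not a chord tone.
It is approached by step down from Eb4 and left by step up to Eb4.
Step away and step back to the same note — a neighbor tone (lower neighbor).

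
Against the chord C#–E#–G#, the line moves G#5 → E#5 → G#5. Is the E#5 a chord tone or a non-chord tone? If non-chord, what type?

C# major triad contains C#, E#, G#; E# is the third, so it is a chord tone.

Chord tone (the third of C# major triad).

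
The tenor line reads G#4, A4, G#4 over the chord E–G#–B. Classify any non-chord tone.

A4 is a neighbor tone.

The harmony at that moment is E major triad (E, G#, B); A4 is not a chord tone.
It is approached by step up from G#4 and left by step down to G#4.
Step away and step back to the same note — a neighbor tone (upper neighbor).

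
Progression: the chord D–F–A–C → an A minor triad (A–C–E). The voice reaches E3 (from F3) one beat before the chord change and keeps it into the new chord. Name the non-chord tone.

E3 is an anticipation.

The harmony at that moment is D minor seventh chord (D, F, A, C); E3 is not a chord tone.
It is approached by step down from F3 and then sustained as the same pitch into the next harmony.
Arriving early and becoming a chord tone when the harmony changes — an anticipation.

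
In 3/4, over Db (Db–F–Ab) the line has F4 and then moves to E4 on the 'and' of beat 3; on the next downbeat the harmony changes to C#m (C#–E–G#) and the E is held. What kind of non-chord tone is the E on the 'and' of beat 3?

Anticipation.

The harmony at that moment is Db major triad (Db, F, Ab); E4 is not a chord tone.
It is approached by step down from F4 and then sustained as the same pitch into the next harmony.
Arriving early and becoming a chord tone when the harmony changes — an anticipation.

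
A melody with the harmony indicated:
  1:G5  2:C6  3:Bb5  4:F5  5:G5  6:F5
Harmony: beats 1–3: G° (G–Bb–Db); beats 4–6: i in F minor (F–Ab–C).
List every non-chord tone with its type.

The harmony at that moment is G diminished triad (G, Bb, Db); C6 is not a chord tone.
It is approached by leap up from G5 and left by step down to Bb5.
Leap in, step out — an appoggiatura.
The harmony at that moment is F minor triad (F, Ab, C); G5 is not a chord tone.
It is approached by step up from F5 and left by step down to F5.
Step away and step back to the same note — a neighbor tone (upper neighbor).

C6 (beat 2) — appoggiatura; G5 (beat 5) — neighbor tone.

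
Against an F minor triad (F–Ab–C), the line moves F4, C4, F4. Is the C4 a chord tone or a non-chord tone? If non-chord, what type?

Chord tone (the fifth of F minor triad).

F minor triad contains F, Ab, C; C is the fifth, so it is a chord tone.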